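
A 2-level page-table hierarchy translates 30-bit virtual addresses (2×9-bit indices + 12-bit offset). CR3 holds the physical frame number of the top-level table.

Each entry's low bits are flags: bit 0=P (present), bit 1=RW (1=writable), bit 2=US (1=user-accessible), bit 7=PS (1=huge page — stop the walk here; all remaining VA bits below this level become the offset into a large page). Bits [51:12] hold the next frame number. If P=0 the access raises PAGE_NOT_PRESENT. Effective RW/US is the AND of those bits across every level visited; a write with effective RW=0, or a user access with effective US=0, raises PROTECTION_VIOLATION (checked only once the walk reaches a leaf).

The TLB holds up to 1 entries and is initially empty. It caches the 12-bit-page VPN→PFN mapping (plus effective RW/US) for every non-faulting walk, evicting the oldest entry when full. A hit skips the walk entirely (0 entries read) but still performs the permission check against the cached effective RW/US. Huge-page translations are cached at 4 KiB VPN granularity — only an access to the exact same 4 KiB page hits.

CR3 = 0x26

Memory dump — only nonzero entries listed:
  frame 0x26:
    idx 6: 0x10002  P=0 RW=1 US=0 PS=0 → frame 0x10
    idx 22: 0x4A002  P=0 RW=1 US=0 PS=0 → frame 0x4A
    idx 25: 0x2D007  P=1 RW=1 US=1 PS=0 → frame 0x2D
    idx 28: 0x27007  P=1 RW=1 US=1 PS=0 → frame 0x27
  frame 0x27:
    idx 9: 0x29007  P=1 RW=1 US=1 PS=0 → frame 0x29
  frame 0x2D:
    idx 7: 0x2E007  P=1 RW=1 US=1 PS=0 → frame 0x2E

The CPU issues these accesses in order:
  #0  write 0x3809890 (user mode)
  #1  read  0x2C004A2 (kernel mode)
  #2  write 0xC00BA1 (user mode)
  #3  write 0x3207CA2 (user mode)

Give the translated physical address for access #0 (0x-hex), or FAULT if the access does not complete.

Walk each access:
#0 VA=0x3809890 (w,user):
  L0 @0x26[28] → 0x27007  P=1,RW=1,US=1,PS=0
  L1 @0x27[9] → 0x29007  P=1,RW=1,US=1,PS=0
  → PA=0x29890  (2 entries read)
#1 VA=0x2C004A2 (r,kernel):
  L0 @0x26[22] → 0x4A002  P=0,RW=1,US=0,PS=0
  → PAGE_NOT_PRESENT  (1 entries read)
#2 VA=0xC00BA1 (w,user):
  L0 @0x26[6] → 0x10002  P=0,RW=1,US=0,PS=0
  → PAGE_NOT_PRESENT  (1 entries read)
#3 VA=0x3207CA2 (w,user):
  L0 @0x26[25] → 0x2D007  P=1,RW=1,US=1,PS=0
  L1 @0x2D[7] → 0x2E007  P=1,RW=1,US=1,PS=0
  → PA=0x2ECA2  (2 entries read)

Access #0 PA: 0x29890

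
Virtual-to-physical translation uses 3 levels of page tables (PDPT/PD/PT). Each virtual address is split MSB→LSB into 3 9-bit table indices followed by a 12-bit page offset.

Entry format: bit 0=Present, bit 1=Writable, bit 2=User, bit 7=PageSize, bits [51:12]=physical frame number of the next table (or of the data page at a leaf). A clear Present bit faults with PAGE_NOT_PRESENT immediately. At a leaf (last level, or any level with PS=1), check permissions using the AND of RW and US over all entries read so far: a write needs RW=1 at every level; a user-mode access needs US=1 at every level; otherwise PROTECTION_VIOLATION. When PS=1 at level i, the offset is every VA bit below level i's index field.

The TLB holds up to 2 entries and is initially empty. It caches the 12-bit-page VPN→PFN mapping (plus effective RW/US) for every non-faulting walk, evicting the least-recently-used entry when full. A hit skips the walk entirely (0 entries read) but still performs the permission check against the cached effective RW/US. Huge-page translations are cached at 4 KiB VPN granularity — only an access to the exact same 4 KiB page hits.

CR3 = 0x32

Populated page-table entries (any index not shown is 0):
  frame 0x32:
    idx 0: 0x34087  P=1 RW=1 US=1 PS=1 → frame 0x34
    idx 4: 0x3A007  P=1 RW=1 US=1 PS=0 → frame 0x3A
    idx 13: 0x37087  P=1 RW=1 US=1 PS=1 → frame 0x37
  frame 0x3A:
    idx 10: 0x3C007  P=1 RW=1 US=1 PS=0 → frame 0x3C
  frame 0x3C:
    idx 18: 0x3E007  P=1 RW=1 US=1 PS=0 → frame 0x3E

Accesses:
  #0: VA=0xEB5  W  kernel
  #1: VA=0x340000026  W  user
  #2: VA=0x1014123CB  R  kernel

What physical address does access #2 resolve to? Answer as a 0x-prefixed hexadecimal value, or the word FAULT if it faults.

Trace:
#0 VA=0xEB5 (w,kernel):
  lvl0: tbl 0x32, slot 0 ⇒ 0x34087 (P1/RW1/US1/PS1)
  ⇒ phys 0x34EB5 (huge @L0)  [1 reads]
#1 VA=0x340000026 (w,user):
  lvl0: tbl 0x32, slot 13 ⇒ 0x37087 (P1/RW1/US1/PS1)
  ⇒ phys 0x37026 (huge @L0)  [1 reads]
#2 VA=0x1014123CB (r,kernel):
  lvl0: tbl 0x32, slot 4 ⇒ 0x3A007 (P1/RW1/US1/PS0)
  lvl1: tbl 0x3A, slot 10 ⇒ 0x3C007 (P1/RW1/US1/PS0)
  lvl2: tbl 0x3C, slot 18 ⇒ 0x3E007 (P1/RW1/US1/PS0)
  ⇒ phys 0x3E3CB  [3 reads]

Access #2 PA: 0x3E3CB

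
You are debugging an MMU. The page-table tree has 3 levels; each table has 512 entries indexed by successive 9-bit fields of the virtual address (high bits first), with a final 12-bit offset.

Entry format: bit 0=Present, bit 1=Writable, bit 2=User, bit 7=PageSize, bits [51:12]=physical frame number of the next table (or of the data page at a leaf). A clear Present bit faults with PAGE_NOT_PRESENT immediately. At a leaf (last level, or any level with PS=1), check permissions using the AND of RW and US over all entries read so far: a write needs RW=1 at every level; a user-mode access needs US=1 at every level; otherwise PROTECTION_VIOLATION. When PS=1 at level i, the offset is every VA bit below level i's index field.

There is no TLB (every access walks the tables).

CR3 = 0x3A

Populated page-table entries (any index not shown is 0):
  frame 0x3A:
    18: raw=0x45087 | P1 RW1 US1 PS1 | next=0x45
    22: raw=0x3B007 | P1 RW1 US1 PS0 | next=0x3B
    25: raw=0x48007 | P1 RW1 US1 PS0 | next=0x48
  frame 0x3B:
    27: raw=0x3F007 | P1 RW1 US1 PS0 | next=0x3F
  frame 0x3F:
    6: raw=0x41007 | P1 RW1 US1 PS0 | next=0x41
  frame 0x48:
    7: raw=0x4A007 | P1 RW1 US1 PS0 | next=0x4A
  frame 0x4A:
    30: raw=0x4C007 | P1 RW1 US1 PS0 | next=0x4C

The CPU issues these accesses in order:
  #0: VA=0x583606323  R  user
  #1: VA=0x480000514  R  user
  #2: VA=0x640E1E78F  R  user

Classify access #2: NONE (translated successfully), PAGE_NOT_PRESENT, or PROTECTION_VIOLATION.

Trace:
#0 VA=0x583606323 (r,user):
  lvl0: tbl 0x3A, slot 22 ⇒ 0x3B007 (P1/RW1/US1/PS0)
  lvl1: tbl 0x3B, slot 27 ⇒ 0x3F007 (P1/RW1/US1/PS0)
  lvl2: tbl 0x3F, slot 6 ⇒ 0x41007 (P1/RW1/US1/PS0)
  ⇒ phys 0x41323  [3 reads]
#1 VA=0x480000514 (r,user):
  lvl0: tbl 0x3A, slot 18 ⇒ 0x45087 (P1/RW1/US1/PS1)
  ⇒ phys 0x45514 (huge @L0)  [1 reads]
#2 VA=0x640E1E78F (r,user):
  lvl0: tbl 0x3A, slot 25 ⇒ 0x48007 (P1/RW1/US1/PS0)
  lvl1: tbl 0x48, slot 7 ⇒ 0x4A007 (P1/RW1/US1/PS0)
  lvl2: tbl 0x4A, slot 30 ⇒ 0x4C007 (P1/RW1/US1/PS0)
  ⇒ phys 0x4C78F  [3 reads]

Access #2 fault: NONE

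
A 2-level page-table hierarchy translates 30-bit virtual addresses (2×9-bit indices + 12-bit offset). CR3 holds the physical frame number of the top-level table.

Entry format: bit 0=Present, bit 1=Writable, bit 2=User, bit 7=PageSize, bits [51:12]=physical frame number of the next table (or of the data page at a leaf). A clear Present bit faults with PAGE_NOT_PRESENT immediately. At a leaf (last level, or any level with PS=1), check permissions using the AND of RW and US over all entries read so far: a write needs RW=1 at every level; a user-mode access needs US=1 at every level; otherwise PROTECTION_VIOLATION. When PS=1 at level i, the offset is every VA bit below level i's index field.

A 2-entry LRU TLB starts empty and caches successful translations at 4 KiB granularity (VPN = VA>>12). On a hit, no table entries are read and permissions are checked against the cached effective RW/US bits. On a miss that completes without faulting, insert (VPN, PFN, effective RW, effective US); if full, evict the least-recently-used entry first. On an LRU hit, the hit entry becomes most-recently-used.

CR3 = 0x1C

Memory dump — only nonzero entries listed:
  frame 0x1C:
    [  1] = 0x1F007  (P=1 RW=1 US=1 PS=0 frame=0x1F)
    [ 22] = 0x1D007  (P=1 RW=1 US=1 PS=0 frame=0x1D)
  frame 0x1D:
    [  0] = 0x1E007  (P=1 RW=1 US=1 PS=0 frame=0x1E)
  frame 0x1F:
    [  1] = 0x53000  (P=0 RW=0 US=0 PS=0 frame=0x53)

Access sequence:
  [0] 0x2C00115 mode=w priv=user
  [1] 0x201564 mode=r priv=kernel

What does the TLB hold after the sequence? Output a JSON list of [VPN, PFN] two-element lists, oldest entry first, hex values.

Trace:
#0 VA=0x2C00115 (w,user):
  L0: frame=0x1C idx=22 entry=0x1D007 [P=1 RW=1 US=1 PS=0]
  L1: frame=0x1D idx=0 entry=0x1E007 [P=1 RW=1 US=1 PS=0]
  ✓ 0x1E115  — 2 lookups
#1 VA=0x201564 (r,kernel):
  L0: frame=0x1C idx=1 entry=0x1F007 [P=1 RW=1 US=1 PS=0]
  L1: frame=0x1F idx=1 entry=0x53000 [P=0 RW=0 US=0 PS=0]
  ✗ PAGE_NOT_PRESENT  [2 reads]

TLB: [["0x2C00", "0x1E"]]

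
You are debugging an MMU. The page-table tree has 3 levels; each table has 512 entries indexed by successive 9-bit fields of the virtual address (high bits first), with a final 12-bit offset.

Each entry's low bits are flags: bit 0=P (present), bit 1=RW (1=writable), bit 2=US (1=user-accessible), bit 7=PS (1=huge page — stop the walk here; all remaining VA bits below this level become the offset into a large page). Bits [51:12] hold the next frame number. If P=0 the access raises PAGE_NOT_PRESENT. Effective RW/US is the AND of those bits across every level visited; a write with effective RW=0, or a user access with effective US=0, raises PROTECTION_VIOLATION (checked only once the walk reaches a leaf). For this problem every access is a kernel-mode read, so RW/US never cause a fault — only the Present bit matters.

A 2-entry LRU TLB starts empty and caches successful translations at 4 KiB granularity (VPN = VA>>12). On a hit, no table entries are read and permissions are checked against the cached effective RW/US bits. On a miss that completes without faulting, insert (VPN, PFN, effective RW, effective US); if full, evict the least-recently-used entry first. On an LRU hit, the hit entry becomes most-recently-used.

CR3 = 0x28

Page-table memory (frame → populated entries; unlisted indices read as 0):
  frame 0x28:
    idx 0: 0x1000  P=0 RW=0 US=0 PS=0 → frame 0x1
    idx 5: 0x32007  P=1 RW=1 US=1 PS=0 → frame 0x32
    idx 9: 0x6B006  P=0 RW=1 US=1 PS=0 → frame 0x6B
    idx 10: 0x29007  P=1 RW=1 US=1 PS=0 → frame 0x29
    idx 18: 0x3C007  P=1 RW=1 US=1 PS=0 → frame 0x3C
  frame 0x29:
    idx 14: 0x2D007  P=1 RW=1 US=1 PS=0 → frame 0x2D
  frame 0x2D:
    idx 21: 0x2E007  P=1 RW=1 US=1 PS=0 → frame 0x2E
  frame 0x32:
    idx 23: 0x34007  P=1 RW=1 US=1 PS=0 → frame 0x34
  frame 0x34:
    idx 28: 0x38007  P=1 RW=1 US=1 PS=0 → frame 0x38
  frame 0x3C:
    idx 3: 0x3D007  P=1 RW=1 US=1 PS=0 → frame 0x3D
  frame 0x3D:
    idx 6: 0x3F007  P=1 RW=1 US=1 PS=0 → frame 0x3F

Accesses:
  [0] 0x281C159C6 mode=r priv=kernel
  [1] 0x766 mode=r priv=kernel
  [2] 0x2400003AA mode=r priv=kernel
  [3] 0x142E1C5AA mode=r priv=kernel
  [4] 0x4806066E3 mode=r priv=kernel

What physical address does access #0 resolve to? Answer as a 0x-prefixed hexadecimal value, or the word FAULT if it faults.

Per-access translation:
#0 VA=0x281C159C6 (r,kernel):
  [0] read 0x28 idx=10: raw=0x29007 flags P=1 W=1 U=1 S=0
  [1] read 0x29 idx=14: raw=0x2D007 flags P=1 W=1 U=1 S=0
  [2] read 0x2D idx=21: raw=0x2E007 flags P=1 W=1 U=1 S=0
  → PA=0x2E9C6  (3 entries read)
#1 VA=0x766 (r,kernel):
  [0] read 0x28 idx=0: raw=0x1000 flags P=0 W=0 U=0 S=0
  ✗ PAGE_NOT_PRESENT  [1 reads]
#2 VA=0x2400003AA (r,kernel):
  [0] read 0x28 idx=9: raw=0x6B006 flags P=0 W=1 U=1 S=0
  ✗ PAGE_NOT_PRESENT  [1 reads]
#3 VA=0x142E1C5AA (r,kernel):
  [0] read 0x28 idx=5: raw=0x32007 flags P=1 W=1 U=1 S=0
  [1] read 0x32 idx=23: raw=0x34007 flags P=1 W=1 U=1 S=0
  [2] read 0x34 idx=28: raw=0x38007 flags P=1 W=1 U=1 S=0
  → PA=0x385AA  (3 entries read)
#4 VA=0x4806066E3 (r,kernel):
  [0] read 0x28 idx=18: raw=0x3C007 flags P=1 W=1 U=1 S=0
  [1] read 0x3C idx=3: raw=0x3D007 flags P=1 W=1 U=1 S=0
  [2] read 0x3D idx=6: raw=0x3F007 flags P=1 W=1 U=1 S=0
  → PA=0x3F6E3  (3 entries read)

Access #0 PA: 0x2E9C6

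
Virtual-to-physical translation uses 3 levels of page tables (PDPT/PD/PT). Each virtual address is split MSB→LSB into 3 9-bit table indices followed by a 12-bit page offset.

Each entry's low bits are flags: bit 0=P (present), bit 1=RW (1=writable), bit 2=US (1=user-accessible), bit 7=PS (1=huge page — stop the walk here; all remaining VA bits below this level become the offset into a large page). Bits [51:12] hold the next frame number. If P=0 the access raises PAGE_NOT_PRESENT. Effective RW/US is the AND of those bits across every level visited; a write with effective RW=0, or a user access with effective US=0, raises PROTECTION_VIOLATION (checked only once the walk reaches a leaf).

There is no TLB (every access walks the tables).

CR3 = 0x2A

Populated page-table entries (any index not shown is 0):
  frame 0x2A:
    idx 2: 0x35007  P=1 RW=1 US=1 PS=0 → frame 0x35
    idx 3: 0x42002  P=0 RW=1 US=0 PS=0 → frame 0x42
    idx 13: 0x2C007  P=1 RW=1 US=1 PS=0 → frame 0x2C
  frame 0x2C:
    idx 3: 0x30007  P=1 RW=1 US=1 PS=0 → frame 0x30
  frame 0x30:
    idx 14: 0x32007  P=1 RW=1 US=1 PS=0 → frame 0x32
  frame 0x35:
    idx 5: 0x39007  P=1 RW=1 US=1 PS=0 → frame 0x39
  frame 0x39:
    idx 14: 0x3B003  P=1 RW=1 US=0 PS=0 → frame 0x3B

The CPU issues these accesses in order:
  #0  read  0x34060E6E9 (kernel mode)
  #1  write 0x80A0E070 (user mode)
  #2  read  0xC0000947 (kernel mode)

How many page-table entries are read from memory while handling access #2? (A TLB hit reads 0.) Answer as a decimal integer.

Per-access translation:
#0 VA=0x34060E6E9 (r,kernel):
  L0 @0x2A[13] → 0x2C007  P=1,RW=1,US=1,PS=0
  L1 @0x2C[3] → 0x30007  P=1,RW=1,US=1,PS=0
  L2 @0x30[14] → 0x32007  P=1,RW=1,US=1,PS=0
  ⇒ phys 0x326E9  [3 reads]
#1 VA=0x80A0E070 (w,user):
  L0 @0x2A[2] → 0x35007  P=1,RW=1,US=1,PS=0
  L1 @0x35[5] → 0x39007  P=1,RW=1,US=1,PS=0
  L2 @0x39[14] → 0x3B003  P=1,RW=1,US=0,PS=0
  ⇒ fault: PROTECTION_VIOLATION  — 3 lookups
#2 VA=0xC0000947 (r,kernel):
  L0 @0x2A[3] → 0x42002  P=0,RW=1,US=0,PS=0
  ⇒ fault: PAGE_NOT_PRESENT  — 1 lookups

Entries read for #2: 1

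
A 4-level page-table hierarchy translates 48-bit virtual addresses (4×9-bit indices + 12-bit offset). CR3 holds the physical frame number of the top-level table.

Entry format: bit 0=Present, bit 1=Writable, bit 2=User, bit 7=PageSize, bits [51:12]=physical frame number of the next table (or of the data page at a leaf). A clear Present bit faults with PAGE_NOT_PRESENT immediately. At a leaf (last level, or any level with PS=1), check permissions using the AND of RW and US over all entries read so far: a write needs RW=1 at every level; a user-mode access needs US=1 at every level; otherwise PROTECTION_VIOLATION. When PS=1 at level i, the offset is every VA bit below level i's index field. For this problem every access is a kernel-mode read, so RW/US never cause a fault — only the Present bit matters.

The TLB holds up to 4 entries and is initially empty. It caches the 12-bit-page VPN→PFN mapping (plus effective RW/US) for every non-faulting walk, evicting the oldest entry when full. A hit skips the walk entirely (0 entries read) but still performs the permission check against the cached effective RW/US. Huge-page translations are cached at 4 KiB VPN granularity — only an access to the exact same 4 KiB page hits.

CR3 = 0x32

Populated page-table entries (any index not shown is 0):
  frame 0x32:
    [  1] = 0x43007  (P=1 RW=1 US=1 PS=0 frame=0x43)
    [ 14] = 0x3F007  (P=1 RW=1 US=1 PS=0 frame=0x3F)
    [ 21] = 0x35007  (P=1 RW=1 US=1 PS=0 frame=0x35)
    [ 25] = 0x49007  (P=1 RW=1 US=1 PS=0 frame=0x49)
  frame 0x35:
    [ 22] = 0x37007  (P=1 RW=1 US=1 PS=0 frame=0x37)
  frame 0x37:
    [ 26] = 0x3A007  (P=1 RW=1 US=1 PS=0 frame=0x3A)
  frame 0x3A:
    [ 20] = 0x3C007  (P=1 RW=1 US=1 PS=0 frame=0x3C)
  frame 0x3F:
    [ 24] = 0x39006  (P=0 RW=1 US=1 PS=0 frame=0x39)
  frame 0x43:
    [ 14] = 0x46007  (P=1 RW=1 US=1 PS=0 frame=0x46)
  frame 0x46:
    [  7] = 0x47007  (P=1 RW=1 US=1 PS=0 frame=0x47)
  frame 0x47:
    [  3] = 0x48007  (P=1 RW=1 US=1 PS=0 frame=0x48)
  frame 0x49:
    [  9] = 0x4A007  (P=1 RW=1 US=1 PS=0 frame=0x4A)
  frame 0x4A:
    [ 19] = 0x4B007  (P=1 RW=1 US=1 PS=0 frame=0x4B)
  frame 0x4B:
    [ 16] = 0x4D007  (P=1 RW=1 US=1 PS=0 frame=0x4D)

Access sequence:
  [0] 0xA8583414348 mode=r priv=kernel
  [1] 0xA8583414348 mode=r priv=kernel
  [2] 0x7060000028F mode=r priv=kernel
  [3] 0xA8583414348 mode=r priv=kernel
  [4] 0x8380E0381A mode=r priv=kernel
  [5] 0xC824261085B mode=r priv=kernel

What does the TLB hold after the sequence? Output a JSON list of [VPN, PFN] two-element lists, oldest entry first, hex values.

Trace:
#0 VA=0xA8583414348 (r,kernel):
  lvl0: tbl 0x32, slot 21 ⇒ 0x35007 (P1/RW1/US1/PS0)
  lvl1: tbl 0x35, slot 22 ⇒ 0x37007 (P1/RW1/US1/PS0)
  lvl2: tbl 0x37, slot 26 ⇒ 0x3A007 (P1/RW1/US1/PS0)
  lvl3: tbl 0x3A, slot 20 ⇒ 0x3C007 (P1/RW1/US1/PS0)
  ⇒ phys 0x3C348  [4 reads]
#1 VA=0xA8583414348 (r,kernel):
  TLB hit vpn=0xA8583414 → PA=0x3C348
#2 VA=0x7060000028F (r,kernel):
  lvl0: tbl 0x32, slot 14 ⇒ 0x3F007 (P1/RW1/US1/PS0)
  lvl1: tbl 0x3F, slot 24 ⇒ 0x39006 (P0/RW1/US1/PS0)
  ✗ PAGE_NOT_PRESENT  [2 reads]
#3 VA=0xA8583414348 (r,kernel):
  TLB hit vpn=0xA8583414 → PA=0x3C348
#4 VA=0x8380E0381A (r,kernel):
  lvl0: tbl 0x32, slot 1 ⇒ 0x43007 (P1/RW1/US1/PS0)
  lvl1: tbl 0x43, slot 14 ⇒ 0x46007 (P1/RW1/US1/PS0)
  lvl2: tbl 0x46, slot 7 ⇒ 0x47007 (P1/RW1/US1/PS0)
  lvl3: tbl 0x47, slot 3 ⇒ 0x48007 (P1/RW1/US1/PS0)
  ⇒ phys 0x4881A  [4 reads]
#5 VA=0xC824261085B (r,kernel):
  lvl0: tbl 0x32, slot 25 ⇒ 0x49007 (P1/RW1/US1/PS0)
  lvl1: tbl 0x49, slot 9 ⇒ 0x4A007 (P1/RW1/US1/PS0)
  lvl2: tbl 0x4A, slot 19 ⇒ 0x4B007 (P1/RW1/US1/PS0)
  lvl3: tbl 0x4B, slot 16 ⇒ 0x4D007 (P1/RW1/US1/PS0)
  ⇒ phys 0x4D85B  [4 reads]

TLB: [["0xA8583414", "0x3C"], ["0x8380E03", "0x48"], ["0xC8242610", "0x4D"]]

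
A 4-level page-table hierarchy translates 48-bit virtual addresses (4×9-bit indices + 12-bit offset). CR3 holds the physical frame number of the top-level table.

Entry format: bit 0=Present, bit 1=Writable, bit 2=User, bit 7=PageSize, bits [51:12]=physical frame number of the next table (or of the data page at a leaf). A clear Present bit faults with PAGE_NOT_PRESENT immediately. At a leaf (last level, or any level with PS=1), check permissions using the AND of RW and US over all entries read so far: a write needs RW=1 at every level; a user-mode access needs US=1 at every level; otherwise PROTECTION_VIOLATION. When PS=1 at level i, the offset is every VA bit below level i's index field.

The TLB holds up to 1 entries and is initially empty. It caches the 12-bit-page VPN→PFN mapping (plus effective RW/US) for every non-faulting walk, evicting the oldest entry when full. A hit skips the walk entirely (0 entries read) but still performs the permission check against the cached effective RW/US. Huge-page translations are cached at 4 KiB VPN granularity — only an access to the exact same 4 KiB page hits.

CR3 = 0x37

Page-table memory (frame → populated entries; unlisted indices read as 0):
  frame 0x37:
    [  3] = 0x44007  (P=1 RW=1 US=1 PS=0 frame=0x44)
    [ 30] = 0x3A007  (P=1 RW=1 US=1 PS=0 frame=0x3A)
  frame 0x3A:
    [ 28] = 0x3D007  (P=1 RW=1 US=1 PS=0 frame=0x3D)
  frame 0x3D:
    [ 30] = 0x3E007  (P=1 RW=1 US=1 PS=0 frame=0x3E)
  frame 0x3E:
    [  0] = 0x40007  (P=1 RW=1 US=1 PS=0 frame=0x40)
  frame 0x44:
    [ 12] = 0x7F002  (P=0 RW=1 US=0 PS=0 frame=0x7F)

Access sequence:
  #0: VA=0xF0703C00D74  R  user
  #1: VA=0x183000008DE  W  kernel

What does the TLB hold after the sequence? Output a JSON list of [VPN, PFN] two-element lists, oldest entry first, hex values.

Per-access translation:
#0 VA=0xF0703C00D74 (r,user):
  L0 @0x37[30] → 0x3A007  P=1,RW=1,US=1,PS=0
  L1 @0x3A[28] → 0x3D007  P=1,RW=1,US=1,PS=0
  L2 @0x3D[30] → 0x3E007  P=1,RW=1,US=1,PS=0
  L3 @0x3E[0] → 0x40007  P=1,RW=1,US=1,PS=0
  ⇒ phys 0x40D74  [4 reads]
#1 VA=0x183000008DE (w,kernel):
  L0 @0x37[3] → 0x44007  P=1,RW=1,US=1,PS=0
  L1 @0x44[12] → 0x7F002  P=0,RW=1,US=0,PS=0
  ✗ PAGE_NOT_PRESENT  [2 reads]

TLB: [["0xF0703C00", "0x40"]]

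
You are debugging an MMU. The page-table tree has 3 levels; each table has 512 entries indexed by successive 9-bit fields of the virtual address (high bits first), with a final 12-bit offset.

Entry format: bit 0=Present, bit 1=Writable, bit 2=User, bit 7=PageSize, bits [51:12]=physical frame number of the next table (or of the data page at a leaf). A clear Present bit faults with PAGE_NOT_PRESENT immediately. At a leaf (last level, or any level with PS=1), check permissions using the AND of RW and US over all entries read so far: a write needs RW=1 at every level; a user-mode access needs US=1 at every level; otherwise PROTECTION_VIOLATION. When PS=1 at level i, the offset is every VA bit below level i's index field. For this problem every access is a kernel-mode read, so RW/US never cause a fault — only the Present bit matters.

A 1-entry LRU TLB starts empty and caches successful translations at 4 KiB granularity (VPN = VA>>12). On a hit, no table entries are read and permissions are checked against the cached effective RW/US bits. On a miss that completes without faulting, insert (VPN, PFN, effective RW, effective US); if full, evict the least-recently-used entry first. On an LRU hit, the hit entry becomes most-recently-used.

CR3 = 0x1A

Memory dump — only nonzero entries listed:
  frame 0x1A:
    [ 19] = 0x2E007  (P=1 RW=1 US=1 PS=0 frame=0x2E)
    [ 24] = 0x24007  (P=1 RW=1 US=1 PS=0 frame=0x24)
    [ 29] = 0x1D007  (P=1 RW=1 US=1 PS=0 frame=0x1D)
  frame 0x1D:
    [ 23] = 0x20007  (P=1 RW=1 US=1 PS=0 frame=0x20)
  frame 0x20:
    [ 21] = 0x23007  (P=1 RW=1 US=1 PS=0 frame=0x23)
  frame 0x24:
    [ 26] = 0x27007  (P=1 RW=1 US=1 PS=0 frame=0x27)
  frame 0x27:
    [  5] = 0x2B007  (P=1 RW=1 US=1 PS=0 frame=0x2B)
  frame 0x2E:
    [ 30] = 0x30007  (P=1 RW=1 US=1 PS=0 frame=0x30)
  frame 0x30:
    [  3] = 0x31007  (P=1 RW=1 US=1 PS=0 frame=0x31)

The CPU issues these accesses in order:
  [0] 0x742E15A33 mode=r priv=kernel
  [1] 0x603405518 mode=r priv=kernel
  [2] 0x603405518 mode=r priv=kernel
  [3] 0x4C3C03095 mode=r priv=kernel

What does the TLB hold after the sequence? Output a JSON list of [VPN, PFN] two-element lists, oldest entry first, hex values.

Per-access translation:
#0 VA=0x742E15A33 (r,kernel):
  lvl0: tbl 0x1A, slot 29 ⇒ 0x1D007 (P1/RW1/US1/PS0)
  lvl1: tbl 0x1D, slot 23 ⇒ 0x20007 (P1/RW1/US1/PS0)
  lvl2: tbl 0x20, slot 21 ⇒ 0x23007 (P1/RW1/US1/PS0)
  ✓ 0x23A33  — 3 lookups
#1 VA=0x603405518 (r,kernel):
  lvl0: tbl 0x1A, slot 24 ⇒ 0x24007 (P1/RW1/US1/PS0)
  lvl1: tbl 0x24, slot 26 ⇒ 0x27007 (P1/RW1/US1/PS0)
  lvl2: tbl 0x27, slot 5 ⇒ 0x2B007 (P1/RW1/US1/PS0)
  ✓ 0x2B518  — 3 lookups
#2 VA=0x603405518 (r,kernel):
  TLB hit vpn=0x603405 → PA=0x2B518
#3 VA=0x4C3C03095 (r,kernel):
  lvl0: tbl 0x1A, slot 19 ⇒ 0x2E007 (P1/RW1/US1/PS0)
  lvl1: tbl 0x2E, slot 30 ⇒ 0x30007 (P1/RW1/US1/PS0)
  lvl2: tbl 0x30, slot 3 ⇒ 0x31007 (P1/RW1/US1/PS0)
  ✓ 0x31095  — 3 lookups

TLB: [["0x4C3C03", "0x31"]]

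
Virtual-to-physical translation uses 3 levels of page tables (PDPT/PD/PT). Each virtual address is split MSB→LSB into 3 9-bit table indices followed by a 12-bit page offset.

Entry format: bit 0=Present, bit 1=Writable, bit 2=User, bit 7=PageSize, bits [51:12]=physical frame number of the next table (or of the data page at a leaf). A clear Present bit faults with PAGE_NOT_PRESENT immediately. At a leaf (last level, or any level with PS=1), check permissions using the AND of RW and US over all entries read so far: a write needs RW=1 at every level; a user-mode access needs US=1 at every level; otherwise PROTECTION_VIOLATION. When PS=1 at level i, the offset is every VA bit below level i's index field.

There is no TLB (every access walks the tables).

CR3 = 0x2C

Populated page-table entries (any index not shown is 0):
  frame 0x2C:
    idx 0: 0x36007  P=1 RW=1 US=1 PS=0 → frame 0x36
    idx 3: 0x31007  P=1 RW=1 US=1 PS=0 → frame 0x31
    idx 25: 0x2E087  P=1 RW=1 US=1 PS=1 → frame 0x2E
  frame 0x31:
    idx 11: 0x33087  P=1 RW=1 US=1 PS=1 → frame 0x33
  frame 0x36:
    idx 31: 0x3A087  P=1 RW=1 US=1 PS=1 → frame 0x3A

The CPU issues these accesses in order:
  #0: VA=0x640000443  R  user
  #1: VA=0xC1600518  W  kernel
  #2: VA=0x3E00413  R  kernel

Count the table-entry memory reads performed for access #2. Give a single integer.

Per-access translation:
#0 VA=0x640000443 (r,user):
  L0: frame=0x2C idx=25 entry=0x2E087 [P=1 RW=1 US=1 PS=1]
  ✓ 0x2E443 (huge @L0)  — 1 lookups
#1 VA=0xC1600518 (w,kernel):
  L0: frame=0x2C idx=3 entry=0x31007 [P=1 RW=1 US=1 PS=0]
  L1: frame=0x31 idx=11 entry=0x33087 [P=1 RW=1 US=1 PS=1]
  ✓ 0x33518 (huge @L1)  — 2 lookups
#2 VA=0x3E00413 (r,kernel):
  L0: frame=0x2C idx=0 entry=0x36007 [P=1 RW=1 US=1 PS=0]
  L1: frame=0x36 idx=31 entry=0x3A087 [P=1 RW=1 US=1 PS=1]
  ✓ 0x3A413 (huge @L1)  — 2 lookups

Entries read for #2: 2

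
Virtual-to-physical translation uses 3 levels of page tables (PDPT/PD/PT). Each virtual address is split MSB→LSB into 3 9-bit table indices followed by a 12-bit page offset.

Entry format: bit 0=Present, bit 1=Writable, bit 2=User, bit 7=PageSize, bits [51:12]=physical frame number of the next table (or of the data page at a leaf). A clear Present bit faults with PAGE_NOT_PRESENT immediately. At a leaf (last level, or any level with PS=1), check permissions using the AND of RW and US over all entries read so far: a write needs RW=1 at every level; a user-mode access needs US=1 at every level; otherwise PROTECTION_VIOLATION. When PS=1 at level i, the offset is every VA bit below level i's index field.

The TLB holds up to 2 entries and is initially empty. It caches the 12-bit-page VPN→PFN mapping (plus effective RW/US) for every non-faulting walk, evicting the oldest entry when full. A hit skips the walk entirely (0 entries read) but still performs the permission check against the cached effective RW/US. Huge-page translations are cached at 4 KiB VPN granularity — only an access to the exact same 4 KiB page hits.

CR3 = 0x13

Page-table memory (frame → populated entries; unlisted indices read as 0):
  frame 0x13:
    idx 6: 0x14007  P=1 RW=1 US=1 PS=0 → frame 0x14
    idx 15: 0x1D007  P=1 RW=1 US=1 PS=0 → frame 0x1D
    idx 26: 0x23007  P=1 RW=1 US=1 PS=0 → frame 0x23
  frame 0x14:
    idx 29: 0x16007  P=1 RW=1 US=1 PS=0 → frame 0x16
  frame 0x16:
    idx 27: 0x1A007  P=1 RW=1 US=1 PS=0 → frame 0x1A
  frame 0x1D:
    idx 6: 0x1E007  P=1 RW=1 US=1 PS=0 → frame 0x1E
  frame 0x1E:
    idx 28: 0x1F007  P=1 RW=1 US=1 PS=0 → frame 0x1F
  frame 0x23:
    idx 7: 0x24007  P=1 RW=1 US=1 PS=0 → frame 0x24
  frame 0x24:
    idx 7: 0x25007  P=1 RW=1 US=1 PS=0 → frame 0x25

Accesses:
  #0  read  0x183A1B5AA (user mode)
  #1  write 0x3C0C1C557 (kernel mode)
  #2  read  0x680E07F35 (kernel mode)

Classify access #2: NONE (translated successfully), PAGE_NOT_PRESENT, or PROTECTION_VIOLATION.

Walk each access:
#0 VA=0x183A1B5AA (r,user):
  L0 @0x13[6] → 0x14007  P=1,RW=1,US=1,PS=0
  L1 @0x14[29] → 0x16007  P=1,RW=1,US=1,PS=0
  L2 @0x16[27] → 0x1A007  P=1,RW=1,US=1,PS=0
  ✓ 0x1A5AA  — 3 lookups
#1 VA=0x3C0C1C557 (w,kernel):
  L0 @0x13[15] → 0x1D007  P=1,RW=1,US=1,PS=0
  L1 @0x1D[6] → 0x1E007  P=1,RW=1,US=1,PS=0
  L2 @0x1E[28] → 0x1F007  P=1,RW=1,US=1,PS=0
  ✓ 0x1F557  — 3 lookups
#2 VA=0x680E07F35 (r,kernel):
  L0 @0x13[26] → 0x23007  P=1,RW=1,US=1,PS=0
  L1 @0x23[7] → 0x24007  P=1,RW=1,US=1,PS=0
  L2 @0x24[7] → 0x25007  P=1,RW=1,US=1,PS=0
  ✓ 0x25F35  — 3 lookups

Access #2 fault: NONE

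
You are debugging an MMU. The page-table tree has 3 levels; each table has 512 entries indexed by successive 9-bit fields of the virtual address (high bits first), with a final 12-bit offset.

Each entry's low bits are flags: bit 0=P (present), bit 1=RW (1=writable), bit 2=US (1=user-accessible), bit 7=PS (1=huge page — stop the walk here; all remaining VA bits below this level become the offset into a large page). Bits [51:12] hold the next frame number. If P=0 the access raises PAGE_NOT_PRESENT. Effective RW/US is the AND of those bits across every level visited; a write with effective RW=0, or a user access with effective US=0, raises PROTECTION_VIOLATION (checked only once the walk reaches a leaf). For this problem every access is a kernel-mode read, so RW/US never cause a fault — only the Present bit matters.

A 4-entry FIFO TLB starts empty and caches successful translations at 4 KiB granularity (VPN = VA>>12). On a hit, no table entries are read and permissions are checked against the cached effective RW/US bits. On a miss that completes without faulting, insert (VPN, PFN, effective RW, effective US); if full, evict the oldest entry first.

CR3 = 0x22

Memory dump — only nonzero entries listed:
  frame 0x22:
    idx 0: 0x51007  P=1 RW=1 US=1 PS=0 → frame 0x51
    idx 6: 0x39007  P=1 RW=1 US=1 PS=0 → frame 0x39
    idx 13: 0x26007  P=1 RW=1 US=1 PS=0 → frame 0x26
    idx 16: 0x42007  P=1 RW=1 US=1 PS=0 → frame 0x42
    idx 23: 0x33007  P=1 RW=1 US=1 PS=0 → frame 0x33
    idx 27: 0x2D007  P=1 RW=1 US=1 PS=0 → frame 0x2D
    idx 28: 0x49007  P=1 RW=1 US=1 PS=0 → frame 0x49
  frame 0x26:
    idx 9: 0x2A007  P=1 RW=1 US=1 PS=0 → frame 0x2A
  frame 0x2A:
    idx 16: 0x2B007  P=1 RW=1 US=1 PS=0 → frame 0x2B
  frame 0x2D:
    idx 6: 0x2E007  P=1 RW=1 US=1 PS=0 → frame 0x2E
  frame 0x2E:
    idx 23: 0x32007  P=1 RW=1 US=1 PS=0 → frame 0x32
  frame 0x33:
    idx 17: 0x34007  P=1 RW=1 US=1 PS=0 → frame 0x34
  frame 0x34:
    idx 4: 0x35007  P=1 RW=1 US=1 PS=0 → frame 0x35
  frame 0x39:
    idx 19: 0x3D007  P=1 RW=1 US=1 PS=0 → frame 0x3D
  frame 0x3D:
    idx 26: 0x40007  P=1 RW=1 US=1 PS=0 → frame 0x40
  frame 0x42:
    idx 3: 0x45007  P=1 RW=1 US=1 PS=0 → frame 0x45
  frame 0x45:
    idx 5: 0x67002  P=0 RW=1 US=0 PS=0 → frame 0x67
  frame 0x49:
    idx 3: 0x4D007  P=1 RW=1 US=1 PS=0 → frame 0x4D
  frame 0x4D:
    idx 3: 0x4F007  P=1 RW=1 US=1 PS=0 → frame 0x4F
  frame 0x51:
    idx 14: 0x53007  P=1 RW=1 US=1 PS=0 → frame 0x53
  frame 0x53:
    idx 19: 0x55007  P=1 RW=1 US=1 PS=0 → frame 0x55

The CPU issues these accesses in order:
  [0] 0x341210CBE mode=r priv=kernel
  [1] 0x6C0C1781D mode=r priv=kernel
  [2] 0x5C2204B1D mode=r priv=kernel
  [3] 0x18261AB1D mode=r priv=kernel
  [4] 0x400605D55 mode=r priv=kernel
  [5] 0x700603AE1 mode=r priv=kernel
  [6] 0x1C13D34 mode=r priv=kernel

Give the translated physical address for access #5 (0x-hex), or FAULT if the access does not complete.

Trace:
#0 VA=0x341210CBE (r,kernel):
  [0] read 0x22 idx=13: raw=0x26007 flags P=1 W=1 U=1 S=0
  [1] read 0x26 idx=9: raw=0x2A007 flags P=1 W=1 U=1 S=0
  [2] read 0x2A idx=16: raw=0x2B007 flags P=1 W=1 U=1 S=0
  ✓ 0x2BCBE  — 3 lookups
#1 VA=0x6C0C1781D (r,kernel):
  [0] read 0x22 idx=27: raw=0x2D007 flags P=1 W=1 U=1 S=0
  [1] read 0x2D idx=6: raw=0x2E007 flags P=1 W=1 U=1 S=0
  [2] read 0x2E idx=23: raw=0x32007 flags P=1 W=1 U=1 S=0
  ✓ 0x3281D  — 3 lookups
#2 VA=0x5C2204B1D (r,kernel):
  [0] read 0x22 idx=23: raw=0x33007 flags P=1 W=1 U=1 S=0
  [1] read 0x33 idx=17: raw=0x34007 flags P=1 W=1 U=1 S=0
  [2] read 0x34 idx=4: raw=0x35007 flags P=1 W=1 U=1 S=0
  ✓ 0x35B1D  — 3 lookups
#3 VA=0x18261AB1D (r,kernel):
  [0] read 0x22 idx=6: raw=0x39007 flags P=1 W=1 U=1 S=0
  [1] read 0x39 idx=19: raw=0x3D007 flags P=1 W=1 U=1 S=0
  [2] read 0x3D idx=26: raw=0x40007 flags P=1 W=1 U=1 S=0
  ✓ 0x40B1D  — 3 lookups
#4 VA=0x400605D55 (r,kernel):
  [0] read 0x22 idx=16: raw=0x42007 flags P=1 W=1 U=1 S=0
  [1] read 0x42 idx=3: raw=0x45007 flags P=1 W=1 U=1 S=0
  [2] read 0x45 idx=5: raw=0x67002 flags P=0 W=1 U=0 S=0
  ✗ PAGE_NOT_PRESENT  [3 reads]
#5 VA=0x700603AE1 (r,kernel):
  [0] read 0x22 idx=28: raw=0x49007 flags P=1 W=1 U=1 S=0
  [1] read 0x49 idx=3: raw=0x4D007 flags P=1 W=1 U=1 S=0
  [2] read 0x4D idx=3: raw=0x4F007 flags P=1 W=1 U=1 S=0
  ✓ 0x4FAE1  — 3 lookups
#6 VA=0x1C13D34 (r,kernel):
  [0] read 0x22 idx=0: raw=0x51007 flags P=1 W=1 U=1 S=0
  [1] read 0x51 idx=14: raw=0x53007 flags P=1 W=1 U=1 S=0
  [2] read 0x53 idx=19: raw=0x55007 flags P=1 W=1 U=1 S=0
  ✓ 0x55D34  — 3 lookups

Access #5 PA: 0x4FAE1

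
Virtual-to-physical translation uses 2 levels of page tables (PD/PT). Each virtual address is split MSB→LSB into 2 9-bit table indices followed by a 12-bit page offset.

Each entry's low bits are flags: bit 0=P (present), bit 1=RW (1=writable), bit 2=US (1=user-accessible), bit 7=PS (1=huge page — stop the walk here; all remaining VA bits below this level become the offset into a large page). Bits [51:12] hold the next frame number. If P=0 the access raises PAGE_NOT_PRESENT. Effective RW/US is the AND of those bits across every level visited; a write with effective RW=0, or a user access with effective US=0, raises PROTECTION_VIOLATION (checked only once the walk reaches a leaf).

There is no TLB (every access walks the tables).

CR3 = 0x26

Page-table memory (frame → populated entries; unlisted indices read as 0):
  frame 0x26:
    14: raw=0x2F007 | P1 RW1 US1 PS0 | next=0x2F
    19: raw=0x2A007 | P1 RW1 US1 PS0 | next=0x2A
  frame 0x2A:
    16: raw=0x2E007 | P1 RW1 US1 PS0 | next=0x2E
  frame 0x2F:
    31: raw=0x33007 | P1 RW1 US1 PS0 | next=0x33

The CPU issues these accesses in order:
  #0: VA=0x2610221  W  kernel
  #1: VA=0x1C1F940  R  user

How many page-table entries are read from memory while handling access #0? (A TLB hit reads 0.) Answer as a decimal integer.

Per-access translation:
#0 VA=0x2610221 (w,kernel):
  L0: frame=0x26 idx=19 entry=0x2A007 [P=1 RW=1 US=1 PS=0]
  L1: frame=0x2A idx=16 entry=0x2E007 [P=1 RW=1 US=1 PS=0]
  → PA=0x2E221  (2 entries read)
#1 VA=0x1C1F940 (r,user):
  L0: frame=0x26 idx=14 entry=0x2F007 [P=1 RW=1 US=1 PS=0]
  L1: frame=0x2F idx=31 entry=0x33007 [P=1 RW=1 US=1 PS=0]
  → PA=0x33940  (2 entries read)

Entries read for #0: 2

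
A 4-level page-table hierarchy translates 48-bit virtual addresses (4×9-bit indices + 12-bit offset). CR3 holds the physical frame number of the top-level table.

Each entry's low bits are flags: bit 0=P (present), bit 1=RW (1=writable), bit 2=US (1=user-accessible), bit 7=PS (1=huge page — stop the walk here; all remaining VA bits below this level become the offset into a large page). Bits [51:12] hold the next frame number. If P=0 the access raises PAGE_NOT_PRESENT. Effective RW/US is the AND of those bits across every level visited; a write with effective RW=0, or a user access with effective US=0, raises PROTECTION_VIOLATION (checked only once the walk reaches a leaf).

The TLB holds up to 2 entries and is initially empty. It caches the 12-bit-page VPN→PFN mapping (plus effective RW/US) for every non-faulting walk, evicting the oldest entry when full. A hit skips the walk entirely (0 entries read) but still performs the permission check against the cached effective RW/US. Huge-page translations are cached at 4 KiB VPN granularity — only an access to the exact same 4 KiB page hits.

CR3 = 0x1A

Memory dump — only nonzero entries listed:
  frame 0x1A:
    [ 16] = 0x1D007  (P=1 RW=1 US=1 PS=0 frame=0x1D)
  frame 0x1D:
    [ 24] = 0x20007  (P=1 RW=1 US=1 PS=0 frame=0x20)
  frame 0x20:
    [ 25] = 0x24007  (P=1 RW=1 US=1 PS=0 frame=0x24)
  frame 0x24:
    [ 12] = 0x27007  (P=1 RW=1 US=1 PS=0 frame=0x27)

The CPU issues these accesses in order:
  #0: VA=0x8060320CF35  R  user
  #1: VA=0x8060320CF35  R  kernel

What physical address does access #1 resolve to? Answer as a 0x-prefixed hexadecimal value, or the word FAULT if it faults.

Walk each access:
#0 VA=0x8060320CF35 (r,user):
  [0] read 0x1A idx=16: raw=0x1D007 flags P=1 W=1 U=1 S=0
  [1] read 0x1D idx=24: raw=0x20007 flags P=1 W=1 U=1 S=0
  [2] read 0x20 idx=25: raw=0x24007 flags P=1 W=1 U=1 S=0
  [3] read 0x24 idx=12: raw=0x27007 flags P=1 W=1 U=1 S=0
  ✓ 0x27F35  — 4 lookups
#1 VA=0x8060320CF35 (r,kernel):
  TLB hit vpn=0x8060320C → PA=0x27F35

Access #1 PA: 0x27F35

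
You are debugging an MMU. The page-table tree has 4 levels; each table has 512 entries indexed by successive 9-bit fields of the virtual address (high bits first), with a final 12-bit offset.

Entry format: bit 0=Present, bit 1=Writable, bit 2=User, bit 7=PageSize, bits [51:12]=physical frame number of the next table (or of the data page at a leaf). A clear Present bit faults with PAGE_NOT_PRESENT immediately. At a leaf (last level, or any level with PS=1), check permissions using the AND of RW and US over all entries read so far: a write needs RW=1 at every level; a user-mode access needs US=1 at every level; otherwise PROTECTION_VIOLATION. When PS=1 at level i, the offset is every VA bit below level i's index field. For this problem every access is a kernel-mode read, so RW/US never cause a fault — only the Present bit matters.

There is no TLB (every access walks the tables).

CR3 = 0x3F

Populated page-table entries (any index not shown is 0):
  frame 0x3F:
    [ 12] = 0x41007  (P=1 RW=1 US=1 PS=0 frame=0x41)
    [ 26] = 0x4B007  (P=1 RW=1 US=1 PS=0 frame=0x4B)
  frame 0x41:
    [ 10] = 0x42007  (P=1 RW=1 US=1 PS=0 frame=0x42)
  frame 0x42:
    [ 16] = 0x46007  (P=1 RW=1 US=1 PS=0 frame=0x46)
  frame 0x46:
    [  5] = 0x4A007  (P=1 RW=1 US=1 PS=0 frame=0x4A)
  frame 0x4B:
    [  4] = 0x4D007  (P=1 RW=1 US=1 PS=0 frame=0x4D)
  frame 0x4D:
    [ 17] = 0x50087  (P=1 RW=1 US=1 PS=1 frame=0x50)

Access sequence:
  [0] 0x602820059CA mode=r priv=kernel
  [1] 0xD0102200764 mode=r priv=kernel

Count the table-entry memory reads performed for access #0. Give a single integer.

Trace:
#0 VA=0x602820059CA (r,kernel):
  [0] read 0x3F idx=12: raw=0x41007 flags P=1 W=1 U=1 S=0
  [1] read 0x41 idx=10: raw=0x42007 flags P=1 W=1 U=1 S=0
  [2] read 0x42 idx=16: raw=0x46007 flags P=1 W=1 U=1 S=0
  [3] read 0x46 idx=5: raw=0x4A007 flags P=1 W=1 U=1 S=0
  → PA=0x4A9CA  (4 entries read)
#1 VA=0xD0102200764 (r,kernel):
  [0] read 0x3F idx=26: raw=0x4B007 flags P=1 W=1 U=1 S=0
  [1] read 0x4B idx=4: raw=0x4D007 flags P=1 W=1 U=1 S=0
  [2] read 0x4D idx=17: raw=0x50087 flags P=1 W=1 U=1 S=1
  → PA=0x50764 (huge @L2)  (3 entries read)

Entries read for #0: 4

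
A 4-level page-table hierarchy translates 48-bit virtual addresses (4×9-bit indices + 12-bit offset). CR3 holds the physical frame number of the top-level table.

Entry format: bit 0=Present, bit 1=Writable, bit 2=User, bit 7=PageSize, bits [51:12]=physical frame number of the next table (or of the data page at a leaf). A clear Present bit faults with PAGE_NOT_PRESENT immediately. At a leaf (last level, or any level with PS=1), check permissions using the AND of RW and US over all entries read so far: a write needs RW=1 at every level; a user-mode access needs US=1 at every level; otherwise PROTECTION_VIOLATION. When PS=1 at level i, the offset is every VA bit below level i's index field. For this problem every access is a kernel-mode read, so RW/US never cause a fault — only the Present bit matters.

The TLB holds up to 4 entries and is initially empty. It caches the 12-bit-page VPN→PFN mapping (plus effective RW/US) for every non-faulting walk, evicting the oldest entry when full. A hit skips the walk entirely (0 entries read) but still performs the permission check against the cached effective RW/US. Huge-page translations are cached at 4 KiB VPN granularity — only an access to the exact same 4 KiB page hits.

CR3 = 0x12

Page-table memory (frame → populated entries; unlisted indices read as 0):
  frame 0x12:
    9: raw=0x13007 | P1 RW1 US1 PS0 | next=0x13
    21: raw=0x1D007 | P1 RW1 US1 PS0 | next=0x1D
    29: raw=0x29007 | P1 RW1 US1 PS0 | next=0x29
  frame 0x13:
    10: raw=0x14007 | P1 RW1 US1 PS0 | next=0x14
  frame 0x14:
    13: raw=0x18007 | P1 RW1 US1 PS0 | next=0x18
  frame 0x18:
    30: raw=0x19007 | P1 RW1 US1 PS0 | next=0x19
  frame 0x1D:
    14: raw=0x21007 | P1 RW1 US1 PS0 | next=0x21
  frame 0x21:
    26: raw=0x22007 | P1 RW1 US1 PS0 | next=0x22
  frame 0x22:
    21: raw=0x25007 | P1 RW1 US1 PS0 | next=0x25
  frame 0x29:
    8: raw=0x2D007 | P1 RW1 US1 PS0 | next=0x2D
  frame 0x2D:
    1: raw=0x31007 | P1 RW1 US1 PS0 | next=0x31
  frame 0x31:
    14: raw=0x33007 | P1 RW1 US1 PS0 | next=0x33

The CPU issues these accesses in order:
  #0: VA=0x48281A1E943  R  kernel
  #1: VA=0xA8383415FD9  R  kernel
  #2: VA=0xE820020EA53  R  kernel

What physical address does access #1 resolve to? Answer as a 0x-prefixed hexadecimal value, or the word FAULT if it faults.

Trace:
#0 VA=0x48281A1E943 (r,kernel):
  L0 @0x12[9] → 0x13007  P=1,RW=1,US=1,PS=0
  L1 @0x13[10] → 0x14007  P=1,RW=1,US=1,PS=0
  L2 @0x14[13] → 0x18007  P=1,RW=1,US=1,PS=0
  L3 @0x18[30] → 0x19007  P=1,RW=1,US=1,PS=0
  ✓ 0x19943  — 4 lookups
#1 VA=0xA8383415FD9 (r,kernel):
  L0 @0x12[21] → 0x1D007  P=1,RW=1,US=1,PS=0
  L1 @0x1D[14] → 0x21007  P=1,RW=1,US=1,PS=0
  L2 @0x21[26] → 0x22007  P=1,RW=1,US=1,PS=0
  L3 @0x22[21] → 0x25007  P=1,RW=1,US=1,PS=0
  ✓ 0x25FD9  — 4 lookups
#2 VA=0xE820020EA53 (r,kernel):
  L0 @0x12[29] → 0x29007  P=1,RW=1,US=1,PS=0
  L1 @0x29[8] → 0x2D007  P=1,RW=1,US=1,PS=0
  L2 @0x2D[1] → 0x31007  P=1,RW=1,US=1,PS=0
  L3 @0x31[14] → 0x33007  P=1,RW=1,US=1,PS=0
  ✓ 0x33A53  — 4 lookups

Access #1 PA: 0x25FD9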